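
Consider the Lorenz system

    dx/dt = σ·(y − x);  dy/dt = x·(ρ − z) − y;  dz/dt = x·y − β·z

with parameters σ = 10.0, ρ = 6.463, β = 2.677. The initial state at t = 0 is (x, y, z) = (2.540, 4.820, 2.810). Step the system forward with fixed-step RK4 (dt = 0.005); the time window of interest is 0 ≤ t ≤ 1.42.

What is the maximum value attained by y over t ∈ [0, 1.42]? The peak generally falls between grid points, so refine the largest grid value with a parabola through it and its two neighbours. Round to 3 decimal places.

max y = 5.802

t=0.000: state=(2.540, 4.820, 2.810)
step 1 (dt=0.005): k1=(22.800, 4.459, 4.720), k2=(22.341, 4.625, 4.993), k3=(22.357, 4.619, 4.986), k4=(21.913, 4.778, 5.254); state += dt/6·(k1+2k2+2k3+k4)
t=0.005: state=(2.652, 4.843, 2.835)
t=0.010: state=(2.759, 4.868, 2.863)
t=0.015: state=(2.863, 4.894, 2.893)
continuing one RK4 step at a time; state shown every 10 steps (Δt=0.05):
t=0.050: state=(3.494, 5.103, 3.168)
t=0.100: state=(4.196, 5.423, 3.726)
t=0.150: state=(4.737, 5.680, 4.427)
t=0.200: state=(5.139, 5.799, 5.207)
t=0.250: state=(5.392, 5.737, 5.984)
t=0.300: state=(5.481, 5.490, 6.669)
t=0.350: state=(5.404, 5.094, 7.186)
t=0.400: state=(5.181, 4.614, 7.490)
t=0.450: state=(4.853, 4.123, 7.577)
t=0.500: state=(4.468, 3.677, 7.476)
t=0.550: state=(4.076, 3.309, 7.235)
t=0.600: state=(3.712, 3.032, 6.904)
t=0.650: state=(3.401, 2.840, 6.525)
t=0.700: state=(3.153, 2.722, 6.132)
t=0.750: state=(2.970, 2.668, 5.748)
t=0.800: state=(2.849, 2.665, 5.390)
t=0.850: state=(2.784, 2.705, 5.068)
t=0.900: state=(2.768, 2.781, 4.788)
t=0.950: state=(2.795, 2.888, 4.557)
t=1.000: state=(2.860, 3.023, 4.377)
t=1.050: state=(2.957, 3.181, 4.250)
t=1.100: state=(3.082, 3.358, 4.180)
t=1.150: state=(3.231, 3.547, 4.167)
t=1.200: state=(3.397, 3.742, 4.210)
t=1.250: state=(3.574, 3.935, 4.310)
t=1.300: state=(3.755, 4.115, 4.461)
t=1.350: state=(3.931, 4.271, 4.658)
t=1.400: state=(4.092, 4.394, 4.889)
t=1.420: state=(4.151, 4.431, 4.989)
largest grid value and its neighbours: y(0.205)=5.80159, y(0.210)=5.80208, y(0.215)=5.80068
parabola through these three points peaks at t≈0.209 with y≈5.80214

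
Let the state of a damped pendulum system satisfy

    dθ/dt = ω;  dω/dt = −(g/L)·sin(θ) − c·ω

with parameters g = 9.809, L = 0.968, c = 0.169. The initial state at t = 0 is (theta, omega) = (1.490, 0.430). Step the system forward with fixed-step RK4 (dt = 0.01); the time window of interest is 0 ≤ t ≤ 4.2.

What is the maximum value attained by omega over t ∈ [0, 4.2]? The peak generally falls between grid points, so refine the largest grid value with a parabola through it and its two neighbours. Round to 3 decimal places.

t=0.000: state=(1.490, 0.430)
step 1 (dt=0.01): k1=(0.430, -10.173), k2=(0.379, -10.166), k3=(0.379, -10.166), k4=(0.328, -10.159); state += dt/6·(k1+2k2+2k3+k4)
t=0.010: state=(1.494, 0.328)
t=0.020: state=(1.497, 0.227)
t=0.030: state=(1.498, 0.125)
continuing one RK4 step at a time; state shown every 20 steps (Δt=0.2):
t=0.200: state=(1.375, -1.565)
t=0.400: state=(0.879, -3.317)
t=0.600: state=(0.109, -4.149)
t=0.800: state=(-0.675, -3.443)
t=1.000: state=(-1.199, -1.706)
t=1.200: state=(-1.342, 0.271)
t=1.400: state=(-1.097, 2.148)
t=1.600: state=(-0.515, 3.523)
t=1.800: state=(0.230, 3.684)
t=2.000: state=(0.866, 2.505)
t=2.200: state=(1.190, 0.691)
t=2.400: state=(1.139, -1.186)
t=2.600: state=(0.735, -2.771)
t=2.800: state=(0.089, -3.481)
t=3.000: state=(-0.568, -2.879)
t=3.200: state=(-1.000, -1.350)
t=3.400: state=(-1.091, 0.448)
t=3.600: state=(-0.831, 2.091)
t=3.800: state=(-0.296, 3.099)
t=4.000: state=(0.330, 2.954)
t=4.200: state=(0.814, 1.752)
largest grid value and its neighbours: omega(1.710)=3.79737, omega(1.720)=3.80004, omega(1.730)=3.79887
parabola through these three points peaks at t≈1.722 with omega≈3.80011

max omega = 3.800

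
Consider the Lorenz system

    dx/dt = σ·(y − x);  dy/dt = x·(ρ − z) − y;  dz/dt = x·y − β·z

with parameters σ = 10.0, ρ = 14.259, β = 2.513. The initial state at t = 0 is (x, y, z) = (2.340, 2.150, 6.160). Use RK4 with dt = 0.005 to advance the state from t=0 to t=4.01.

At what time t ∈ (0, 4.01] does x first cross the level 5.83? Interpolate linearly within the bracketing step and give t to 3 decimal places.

t=0.000: state=(2.340, 2.150, 6.160)
step 1 (dt=0.005): k1=(-1.900, 16.802, -10.449), k2=(-1.432, 16.782, -10.296), k3=(-1.445, 16.791, -10.294), k4=(-0.988, 16.779, -10.139); state += dt/6·(k1+2k2+2k3+k4)
t=0.005: state=(2.333, 2.234, 6.109)
t=0.010: state=(2.330, 2.318, 6.059)
t=0.015: state=(2.332, 2.402, 6.010)
continuing one RK4 step at a time; state shown every 40 steps (Δt=0.2):
t=0.200: state=(4.469, 6.560, 5.970)
t=0.255: state=(5.756, 8.318, 7.163)
next step: t=0.260: state=(5.885, 8.481, 7.316) — x has crossed 5.83
linear interpolation between t=0.255 (5.75556) and t=0.260 (5.88455) → t≈0.258

t = 0.258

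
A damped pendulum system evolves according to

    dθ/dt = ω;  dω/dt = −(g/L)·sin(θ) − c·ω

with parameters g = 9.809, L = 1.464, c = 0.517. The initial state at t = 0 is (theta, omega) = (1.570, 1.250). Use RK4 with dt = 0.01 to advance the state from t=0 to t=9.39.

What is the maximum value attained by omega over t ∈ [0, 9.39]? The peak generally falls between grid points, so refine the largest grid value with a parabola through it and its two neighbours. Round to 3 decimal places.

max omega = 2.359

t=0.000: state=(1.570, 1.250)
step 1 (dt=0.01): k1=(1.250, -7.346), k2=(1.213, -7.327), k3=(1.213, -7.327), k4=(1.177, -7.308); state += dt/6·(k1+2k2+2k3+k4)
t=0.010: state=(1.582, 1.177)
t=0.020: state=(1.594, 1.104)
t=0.030: state=(1.604, 1.031)
continuing one RK4 step at a time; state shown every 50 steps (Δt=0.5):
t=0.500: state=(1.353, -1.974)
t=1.000: state=(-0.096, -3.150)
t=1.500: state=(-1.098, -0.539)
t=2.000: state=(-0.666, 2.012)
t=2.500: state=(0.432, 1.782)
t=3.000: state=(0.759, -0.517)
t=3.500: state=(0.106, -1.709)
t=4.000: state=(-0.527, -0.530)
t=4.500: state=(-0.365, 1.026)
t=5.000: state=(0.214, 0.965)
t=5.500: state=(0.391, -0.295)
t=6.000: state=(0.036, -0.902)
t=6.500: state=(-0.284, -0.227)
t=7.000: state=(-0.171, 0.581)
t=7.500: state=(0.134, 0.468)
t=8.000: state=(0.198, -0.215)
t=8.500: state=(-0.005, -0.469)
t=9.000: state=(-0.155, -0.066)
t=9.390: state=(-0.107, 0.281)
largest grid value and its neighbours: omega(2.210)=2.35879, omega(2.220)=2.35884, omega(2.230)=2.35734
parabola through these three points peaks at t≈2.215 with omega≈2.35901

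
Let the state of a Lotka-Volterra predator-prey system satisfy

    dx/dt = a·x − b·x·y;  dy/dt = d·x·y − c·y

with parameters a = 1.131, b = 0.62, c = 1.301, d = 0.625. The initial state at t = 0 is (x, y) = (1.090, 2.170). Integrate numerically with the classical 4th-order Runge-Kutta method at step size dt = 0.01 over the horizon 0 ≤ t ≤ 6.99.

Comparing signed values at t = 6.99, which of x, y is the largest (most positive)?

t=0.000: state=(1.090, 2.170)
step 1 (dt=0.01): k1=(-0.234, -1.345), k2=(-0.229, -1.342), k3=(-0.229, -1.342), k4=(-0.224, -1.340); state += dt/6·(k1+2k2+2k3+k4)
t=0.010: state=(1.088, 2.157)
t=0.020: state=(1.086, 2.143)
t=0.030: state=(1.083, 2.130)
continuing one RK4 step at a time; state shown every 25 steps (Δt=0.25):
t=0.250: state=(1.059, 1.853)
t=0.500: state=(1.078, 1.581)
t=0.750: state=(1.140, 1.357)
t=1.000: state=(1.243, 1.180)
t=1.250: state=(1.388, 1.046)
t=1.500: state=(1.578, 0.952)
t=1.750: state=(1.816, 0.896)
t=2.000: state=(2.100, 0.879)
t=2.250: state=(2.429, 0.904)
t=2.500: state=(2.786, 0.981)
t=2.750: state=(3.143, 1.126)
t=3.000: state=(3.443, 1.363)
t=3.250: state=(3.605, 1.711)
t=3.500: state=(3.545, 2.169)
t=3.750: state=(3.233, 2.668)
t=4.000: state=(2.742, 3.078)
t=4.250: state=(2.216, 3.274)
t=4.500: state=(1.772, 3.225)
t=4.750: state=(1.450, 2.991)
t=5.000: state=(1.240, 2.662)
t=5.250: state=(1.119, 2.310)
t=5.500: state=(1.065, 1.978)
t=5.750: state=(1.065, 1.686)
t=6.000: state=(1.109, 1.443)
t=6.250: state=(1.196, 1.247)
t=6.500: state=(1.323, 1.096)
t=6.750: state=(1.495, 0.986)
t=6.990: state=(1.703, 0.917)
compare at T: x=1.703, y=0.917

largest component: x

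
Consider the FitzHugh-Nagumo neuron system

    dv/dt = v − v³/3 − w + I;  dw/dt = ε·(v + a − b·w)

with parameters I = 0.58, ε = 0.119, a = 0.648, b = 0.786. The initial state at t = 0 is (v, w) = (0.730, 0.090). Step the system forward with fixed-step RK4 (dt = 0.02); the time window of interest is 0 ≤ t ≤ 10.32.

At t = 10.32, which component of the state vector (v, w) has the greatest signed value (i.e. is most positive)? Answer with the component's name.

largest component: w

t=0.000: state=(0.730, 0.090)
step 1 (dt=0.02): k1=(1.090, 0.156), k2=(1.094, 0.157), k3=(1.094, 0.157), k4=(1.097, 0.158); state += dt/6·(k1+2k2+2k3+k4)
t=0.020: state=(0.752, 0.093)
t=0.040: state=(0.774, 0.096)
t=0.060: state=(0.796, 0.100)
continuing one RK4 step at a time; state shown every 25 steps (Δt=0.5):
t=0.500: state=(1.274, 0.182)
t=1.000: state=(1.637, 0.298)
t=1.500: state=(1.763, 0.421)
t=2.000: state=(1.770, 0.543)
t=2.500: state=(1.736, 0.658)
t=3.000: state=(1.689, 0.765)
t=3.500: state=(1.636, 0.864)
t=4.000: state=(1.581, 0.956)
t=4.500: state=(1.524, 1.040)
t=5.000: state=(1.465, 1.117)
t=5.500: state=(1.404, 1.187)
t=6.000: state=(1.339, 1.250)
t=6.500: state=(1.271, 1.307)
t=7.000: state=(1.199, 1.357)
t=7.500: state=(1.119, 1.400)
t=8.000: state=(1.030, 1.436)
t=8.500: state=(0.927, 1.465)
t=9.000: state=(0.803, 1.486)
t=9.500: state=(0.646, 1.498)
t=10.000: state=(0.431, 1.499)
t=10.320: state=(0.242, 1.492)
compare at T: v=0.242, w=1.492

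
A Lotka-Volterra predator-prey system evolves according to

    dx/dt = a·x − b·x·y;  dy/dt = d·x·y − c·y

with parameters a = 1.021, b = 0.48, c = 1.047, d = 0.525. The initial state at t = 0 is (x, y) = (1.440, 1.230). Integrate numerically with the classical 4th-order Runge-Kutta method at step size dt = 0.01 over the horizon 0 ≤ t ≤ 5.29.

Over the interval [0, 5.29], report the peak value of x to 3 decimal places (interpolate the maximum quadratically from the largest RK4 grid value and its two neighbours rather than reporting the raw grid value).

max x = 3.396

t=0.000: state=(1.440, 1.230)
step 1 (dt=0.01): k1=(0.620, -0.358), k2=(0.623, -0.355), k3=(0.623, -0.355), k4=(0.625, -0.353); state += dt/6·(k1+2k2+2k3+k4)
t=0.010: state=(1.446, 1.226)
t=0.020: state=(1.453, 1.223)
t=0.030: state=(1.459, 1.219)
continuing one RK4 step at a time; state shown every 20 steps (Δt=0.2):
t=0.200: state=(1.574, 1.168)
t=0.400: state=(1.730, 1.127)
t=0.600: state=(1.906, 1.106)
t=0.800: state=(2.103, 1.107)
t=1.000: state=(2.317, 1.132)
t=1.200: state=(2.543, 1.185)
t=1.400: state=(2.773, 1.271)
t=1.600: state=(2.994, 1.396)
t=1.800: state=(3.187, 1.566)
t=2.000: state=(3.329, 1.790)
t=2.200: state=(3.394, 2.067)
t=2.400: state=(3.362, 2.393)
t=2.600: state=(3.223, 2.745)
t=2.800: state=(2.987, 3.086)
t=3.000: state=(2.685, 3.373)
t=3.200: state=(2.358, 3.565)
t=3.400: state=(2.045, 3.643)
t=3.600: state=(1.769, 3.608)
t=3.800: state=(1.543, 3.481)
t=4.000: state=(1.367, 3.288)
t=4.200: state=(1.236, 3.056)
t=4.400: state=(1.144, 2.808)
t=4.600: state=(1.085, 2.560)
t=4.800: state=(1.053, 2.322)
t=5.000: state=(1.044, 2.102)
t=5.200: state=(1.057, 1.904)
t=5.290: state=(1.069, 1.822)
largest grid value and its neighbours: x(2.230)=3.39599, x(2.240)=3.39609, x(2.250)=3.39592
parabola through these three points peaks at t≈2.239 with x≈3.39609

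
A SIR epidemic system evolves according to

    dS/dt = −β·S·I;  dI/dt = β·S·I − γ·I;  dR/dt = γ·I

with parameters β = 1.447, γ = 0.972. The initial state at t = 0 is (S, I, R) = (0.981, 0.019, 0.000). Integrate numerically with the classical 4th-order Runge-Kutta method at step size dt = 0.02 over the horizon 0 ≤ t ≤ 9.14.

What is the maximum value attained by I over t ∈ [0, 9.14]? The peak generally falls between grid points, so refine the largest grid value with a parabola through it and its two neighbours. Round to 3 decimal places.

t=0.000: state=(0.981, 0.019, 0.000)
step 1 (dt=0.02): k1=(-0.027, 0.009, 0.018), k2=(-0.027, 0.009, 0.019), k3=(-0.027, 0.009, 0.019), k4=(-0.027, 0.009, 0.019); state += dt/6·(k1+2k2+2k3+k4)
t=0.020: state=(0.980, 0.019, 0.000)
t=0.040: state=(0.980, 0.019, 0.001)
t=0.060: state=(0.979, 0.020, 0.001)
continuing one RK4 step at a time; state shown every 25 steps (Δt=0.5):
t=0.500: state=(0.966, 0.024, 0.010)
t=1.000: state=(0.948, 0.029, 0.023)
t=1.500: state=(0.926, 0.035, 0.039)
t=2.000: state=(0.901, 0.042, 0.057)
t=2.500: state=(0.871, 0.049, 0.080)
t=3.000: state=(0.839, 0.056, 0.105)
t=3.500: state=(0.804, 0.062, 0.134)
t=4.000: state=(0.767, 0.068, 0.166)
t=4.500: state=(0.729, 0.072, 0.199)
t=5.000: state=(0.692, 0.074, 0.235)
t=5.500: state=(0.656, 0.074, 0.271)
t=6.000: state=(0.622, 0.072, 0.306)
t=6.500: state=(0.591, 0.069, 0.340)
t=7.000: state=(0.563, 0.064, 0.373)
t=7.500: state=(0.539, 0.059, 0.402)
t=8.000: state=(0.518, 0.053, 0.430)
t=8.500: state=(0.499, 0.047, 0.454)
t=9.000: state=(0.484, 0.041, 0.475)
t=9.140: state=(0.480, 0.040, 0.481)
largest grid value and its neighbours: I(5.260)=0.07387, I(5.280)=0.07387, I(5.300)=0.07387
parabola through these three points peaks at t≈5.274 with I≈0.07387

max I = 0.074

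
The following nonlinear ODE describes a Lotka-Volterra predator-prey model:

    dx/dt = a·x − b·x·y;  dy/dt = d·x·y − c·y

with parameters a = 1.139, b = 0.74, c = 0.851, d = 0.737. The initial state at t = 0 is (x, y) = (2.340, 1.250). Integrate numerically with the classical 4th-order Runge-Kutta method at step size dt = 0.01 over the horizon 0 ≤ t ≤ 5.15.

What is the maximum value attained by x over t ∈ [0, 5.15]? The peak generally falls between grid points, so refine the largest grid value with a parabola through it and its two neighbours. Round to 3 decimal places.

max x = 2.401

t=0.000: state=(2.340, 1.250)
step 1 (dt=0.01): k1=(0.501, 1.092), k2=(0.492, 1.099), k3=(0.492, 1.099), k4=(0.483, 1.106); state += dt/6·(k1+2k2+2k3+k4)
t=0.010: state=(2.345, 1.261)
t=0.020: state=(2.350, 1.272)
t=0.030: state=(2.354, 1.283)
continuing one RK4 step at a time; state shown every 20 steps (Δt=0.2):
t=0.200: state=(2.400, 1.497)
t=0.400: state=(2.363, 1.796)
t=0.600: state=(2.221, 2.126)
t=0.800: state=(1.987, 2.448)
t=1.000: state=(1.702, 2.711)
t=1.200: state=(1.412, 2.876)
t=1.400: state=(1.152, 2.929)
t=1.600: state=(0.940, 2.881)
t=1.800: state=(0.778, 2.756)
t=2.000: state=(0.658, 2.583)
t=2.200: state=(0.572, 2.384)
t=2.400: state=(0.512, 2.178)
t=2.600: state=(0.473, 1.975)
t=2.800: state=(0.450, 1.783)
t=3.000: state=(0.440, 1.605)
t=3.200: state=(0.441, 1.445)
t=3.400: state=(0.452, 1.301)
t=3.600: state=(0.473, 1.175)
t=3.800: state=(0.503, 1.065)
t=4.000: state=(0.543, 0.970)
t=4.200: state=(0.595, 0.890)
t=4.400: state=(0.658, 0.823)
t=4.600: state=(0.735, 0.769)
t=4.800: state=(0.826, 0.728)
t=5.000: state=(0.934, 0.699)
t=5.150: state=(1.026, 0.685)
largest grid value and its neighbours: x(0.220)=2.40082, x(0.230)=2.40095, x(0.240)=2.40084
parabola through these three points peaks at t≈0.230 with x≈2.40095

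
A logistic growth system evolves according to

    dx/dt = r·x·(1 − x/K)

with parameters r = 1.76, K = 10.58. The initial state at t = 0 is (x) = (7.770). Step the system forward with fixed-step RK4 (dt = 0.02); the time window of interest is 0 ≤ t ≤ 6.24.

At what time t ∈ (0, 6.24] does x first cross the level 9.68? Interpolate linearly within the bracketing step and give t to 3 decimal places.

t=0.000: state=(7.770)
step 1 (dt=0.02): k1=(3.632), k2=(3.602), k3=(3.602), k4=(3.572); state += dt/6·(k1+2k2+2k3+k4)
t=0.020: state=(7.842)
t=0.040: state=(7.913)
t=0.060: state=(7.982)
continuing one RK4 step at a time; state shown every 25 steps (Δt=0.5):
t=0.500: state=(9.200)
t=0.760: state=(9.663)
next step: t=0.780: state=(9.692) — x has crossed 9.68
linear interpolation between t=0.760 (9.66278) and t=0.780 (9.69184) → t≈0.772

t = 0.772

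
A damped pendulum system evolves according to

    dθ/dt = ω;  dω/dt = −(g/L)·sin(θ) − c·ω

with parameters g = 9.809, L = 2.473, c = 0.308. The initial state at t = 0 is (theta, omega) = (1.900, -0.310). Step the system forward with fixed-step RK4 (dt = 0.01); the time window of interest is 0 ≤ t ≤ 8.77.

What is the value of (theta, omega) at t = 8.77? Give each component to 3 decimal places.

(theta, omega) = (-0.403, 0.446)

t=0.000: state=(1.900, -0.310)
step 1 (dt=0.01): k1=(-0.310, -3.658), k2=(-0.328, -3.654), k3=(-0.328, -3.654), k4=(-0.347, -3.651); state += dt/6·(k1+2k2+2k3+k4)
t=0.010: state=(1.897, -0.347)
t=0.020: state=(1.893, -0.383)
t=0.030: state=(1.889, -0.419)
continuing one RK4 step at a time; state shown every 50 steps (Δt=0.5):
t=0.500: state=(1.298, -2.067)
t=1.000: state=(-0.011, -2.818)
t=1.500: state=(-1.122, -1.368)
t=2.000: state=(-1.307, 0.594)
t=2.500: state=(-0.609, 2.033)
t=3.000: state=(0.445, 1.848)
t=3.500: state=(1.002, 0.286)
t=4.000: state=(0.744, -1.227)
t=4.500: state=(-0.046, -1.678)
t=5.000: state=(-0.686, -0.709)
t=5.500: state=(-0.694, 0.641)
t=6.000: state=(-0.155, 1.334)
t=6.500: state=(0.434, 0.841)
t=7.000: state=(0.585, -0.250)
t=7.500: state=(0.243, -0.995)
t=8.000: state=(-0.251, -0.820)
t=8.500: state=(-0.466, 0.005)
t=8.770: state=(-0.403, 0.446)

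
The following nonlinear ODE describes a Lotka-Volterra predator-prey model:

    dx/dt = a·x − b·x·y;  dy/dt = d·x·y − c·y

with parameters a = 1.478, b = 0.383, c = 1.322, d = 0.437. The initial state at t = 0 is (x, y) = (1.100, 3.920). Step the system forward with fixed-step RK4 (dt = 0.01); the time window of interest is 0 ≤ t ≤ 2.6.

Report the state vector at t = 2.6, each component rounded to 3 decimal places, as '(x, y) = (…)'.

t=0.000: state=(1.100, 3.920)
step 1 (dt=0.01): k1=(-0.026, -3.298), k2=(-0.019, -3.284), k3=(-0.019, -3.284), k4=(-0.012, -3.271); state += dt/6·(k1+2k2+2k3+k4)
t=0.010: state=(1.100, 3.887)
t=0.020: state=(1.100, 3.855)
t=0.030: state=(1.100, 3.822)
continuing one RK4 step at a time; state shown every 10 steps (Δt=0.1):
t=0.100: state=(1.104, 3.604)
t=0.200: state=(1.121, 3.315)
t=0.300: state=(1.151, 3.052)
t=0.400: state=(1.192, 2.814)
t=0.500: state=(1.246, 2.601)
t=0.600: state=(1.313, 2.410)
t=0.700: state=(1.392, 2.240)
t=0.800: state=(1.486, 2.090)
t=0.900: state=(1.594, 1.958)
t=1.000: state=(1.718, 1.844)
t=1.100: state=(1.860, 1.747)
t=1.200: state=(2.019, 1.666)
t=1.300: state=(2.199, 1.601)
t=1.400: state=(2.400, 1.551)
t=1.500: state=(2.624, 1.516)
t=1.600: state=(2.872, 1.498)
t=1.700: state=(3.144, 1.496)
t=1.800: state=(3.441, 1.514)
t=1.900: state=(3.761, 1.552)
t=2.000: state=(4.104, 1.615)
t=2.100: state=(4.465, 1.706)
t=2.200: state=(4.838, 1.832)
t=2.300: state=(5.213, 1.999)
t=2.400: state=(5.575, 2.217)
t=2.500: state=(5.906, 2.497)
t=2.600: state=(6.182, 2.850)

(x, y) = (6.182, 2.850)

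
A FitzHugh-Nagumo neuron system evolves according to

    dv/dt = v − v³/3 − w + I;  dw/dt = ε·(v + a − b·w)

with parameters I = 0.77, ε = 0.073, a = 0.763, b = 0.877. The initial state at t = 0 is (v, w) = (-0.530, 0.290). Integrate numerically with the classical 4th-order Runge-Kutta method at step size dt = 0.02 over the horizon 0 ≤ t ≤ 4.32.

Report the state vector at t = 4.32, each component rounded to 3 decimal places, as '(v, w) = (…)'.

(v, w) = (-0.493, 0.287)

t=0.000: state=(-0.530, 0.290)
step 1 (dt=0.02): k1=(-0.000, -0.002), k2=(-0.000, -0.002), k3=(-0.000, -0.002), k4=(-0.000, -0.002); state += dt/6·(k1+2k2+2k3+k4)
t=0.020: state=(-0.530, 0.290)
t=0.040: state=(-0.530, 0.290)
t=0.060: state=(-0.530, 0.290)
continuing one RK4 step at a time; state shown every 10 steps (Δt=0.2):
t=0.200: state=(-0.530, 0.290)
t=0.400: state=(-0.530, 0.289)
t=0.600: state=(-0.530, 0.289)
t=0.800: state=(-0.530, 0.289)
t=1.000: state=(-0.530, 0.288)
t=1.200: state=(-0.529, 0.288)
t=1.400: state=(-0.529, 0.288)
t=1.600: state=(-0.528, 0.288)
t=1.800: state=(-0.527, 0.287)
t=2.000: state=(-0.527, 0.287)
t=2.200: state=(-0.525, 0.287)
t=2.400: state=(-0.524, 0.287)
t=2.600: state=(-0.523, 0.287)
t=2.800: state=(-0.521, 0.286)
t=3.000: state=(-0.519, 0.286)
t=3.200: state=(-0.516, 0.286)
t=3.400: state=(-0.513, 0.286)
t=3.600: state=(-0.510, 0.286)
t=3.800: state=(-0.506, 0.286)
t=4.000: state=(-0.502, 0.286)
t=4.200: state=(-0.497, 0.287)
t=4.320: state=(-0.493, 0.287)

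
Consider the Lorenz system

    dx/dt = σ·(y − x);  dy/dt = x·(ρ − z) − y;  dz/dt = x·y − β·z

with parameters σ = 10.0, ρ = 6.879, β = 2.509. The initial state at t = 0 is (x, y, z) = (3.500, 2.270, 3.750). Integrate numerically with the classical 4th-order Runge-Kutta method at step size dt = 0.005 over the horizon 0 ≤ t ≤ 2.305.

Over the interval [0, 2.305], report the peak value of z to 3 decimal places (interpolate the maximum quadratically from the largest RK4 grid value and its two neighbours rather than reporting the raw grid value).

t=0.000: state=(3.500, 2.270, 3.750)
step 1 (dt=0.005): k1=(-12.300, 8.681, -1.464), k2=(-11.775, 8.576, -1.449), k3=(-11.791, 8.581, -1.447), k4=(-11.281, 8.479, -1.432); state += dt/6·(k1+2k2+2k3+k4)
t=0.005: state=(3.441, 2.313, 3.743)
t=0.010: state=(3.387, 2.355, 3.736)
t=0.015: state=(3.338, 2.396, 3.729)
continuing one RK4 step at a time; state shown every 20 steps (Δt=0.1):
t=0.100: state=(3.004, 3.008, 3.657)
t=0.200: state=(3.248, 3.661, 3.765)
t=0.300: state=(3.742, 4.286, 4.165)
t=0.400: state=(4.280, 4.785, 4.867)
t=0.500: state=(4.696, 4.999, 5.754)
t=0.600: state=(4.847, 4.837, 6.577)
t=0.700: state=(4.684, 4.384, 7.073)
t=0.800: state=(4.298, 3.855, 7.137)
t=0.900: state=(3.855, 3.434, 6.857)
t=1.000: state=(3.490, 3.192, 6.400)
t=1.100: state=(3.267, 3.120, 5.914)
t=1.200: state=(3.193, 3.186, 5.496)
t=1.300: state=(3.246, 3.355, 5.205)
t=1.400: state=(3.399, 3.590, 5.069)
t=1.500: state=(3.616, 3.851, 5.101)
t=1.600: state=(3.854, 4.087, 5.286)
t=1.700: state=(4.065, 4.245, 5.579)
t=1.800: state=(4.201, 4.287, 5.909)
t=1.900: state=(4.232, 4.209, 6.188)
t=2.000: state=(4.161, 4.047, 6.350)
t=2.100: state=(4.020, 3.860, 6.370)
t=2.200: state=(3.857, 3.699, 6.269)
t=2.300: state=(3.716, 3.597, 6.095)
t=2.305: state=(3.710, 3.593, 6.086)
largest grid value and its neighbours: z(0.760)=7.16070, z(0.765)=7.16112, z(0.770)=7.16053
parabola through these three points peaks at t≈0.765 with z≈7.16112

max z = 7.161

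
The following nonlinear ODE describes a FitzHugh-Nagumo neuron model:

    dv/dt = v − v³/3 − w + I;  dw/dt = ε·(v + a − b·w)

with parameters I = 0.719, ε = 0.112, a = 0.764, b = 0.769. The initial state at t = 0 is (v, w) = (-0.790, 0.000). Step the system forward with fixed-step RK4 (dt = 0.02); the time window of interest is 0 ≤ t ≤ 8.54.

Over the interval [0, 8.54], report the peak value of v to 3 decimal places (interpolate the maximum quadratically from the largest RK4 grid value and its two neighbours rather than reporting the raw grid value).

t=0.000: state=(-0.790, 0.000)
step 1 (dt=0.02): k1=(0.093, -0.003), k2=(0.094, -0.003), k3=(0.094, -0.003), k4=(0.094, -0.003); state += dt/6·(k1+2k2+2k3+k4)
t=0.020: state=(-0.788, -0.000)
t=0.040: state=(-0.786, -0.000)
t=0.060: state=(-0.784, -0.000)
continuing one RK4 step at a time; state shown every 25 steps (Δt=0.5):
t=0.500: state=(-0.738, -0.000)
t=1.000: state=(-0.674, 0.003)
t=1.500: state=(-0.592, 0.010)
t=2.000: state=(-0.484, 0.022)
t=2.500: state=(-0.334, 0.040)
t=3.000: state=(-0.115, 0.068)
t=3.500: state=(0.222, 0.109)
t=4.000: state=(0.720, 0.172)
t=4.500: state=(1.292, 0.262)
t=5.000: state=(1.669, 0.375)
t=5.500: state=(1.794, 0.497)
t=6.000: state=(1.800, 0.617)
t=6.500: state=(1.767, 0.730)
t=7.000: state=(1.721, 0.837)
t=7.500: state=(1.671, 0.937)
t=8.000: state=(1.619, 1.029)
t=8.500: state=(1.565, 1.115)
t=8.540: state=(1.561, 1.122)
largest grid value and its neighbours: v(5.760)=1.80526, v(5.780)=1.80528, v(5.800)=1.80521
parabola through these three points peaks at t≈5.774 with v≈1.80528

max v = 1.805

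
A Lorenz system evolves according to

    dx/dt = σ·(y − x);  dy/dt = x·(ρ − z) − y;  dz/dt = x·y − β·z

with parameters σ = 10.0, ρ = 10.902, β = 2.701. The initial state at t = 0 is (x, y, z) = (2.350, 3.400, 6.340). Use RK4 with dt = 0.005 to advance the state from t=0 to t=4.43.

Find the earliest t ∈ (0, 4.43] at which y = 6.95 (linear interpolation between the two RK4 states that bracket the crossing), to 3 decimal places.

t = 0.276

t=0.000: state=(2.350, 3.400, 6.340)
step 1 (dt=0.005): k1=(10.500, 7.321, -9.134), k2=(10.421, 7.476, -8.940), k3=(10.426, 7.474, -8.941), k4=(10.352, 7.629, -8.747); state += dt/6·(k1+2k2+2k3+k4)
t=0.005: state=(2.402, 3.437, 6.295)
t=0.010: state=(2.454, 3.476, 6.253)
t=0.015: state=(2.504, 3.517, 6.212)
continuing one RK4 step at a time; state shown every 40 steps (Δt=0.2):
t=0.200: state=(4.538, 5.845, 6.239)
t=0.275: state=(5.560, 6.941, 7.309)
next step: t=0.280: state=(5.629, 7.005, 7.405) — y has crossed 6.95
linear interpolation between t=0.275 (6.94065) and t=0.280 (7.00495) → t≈0.276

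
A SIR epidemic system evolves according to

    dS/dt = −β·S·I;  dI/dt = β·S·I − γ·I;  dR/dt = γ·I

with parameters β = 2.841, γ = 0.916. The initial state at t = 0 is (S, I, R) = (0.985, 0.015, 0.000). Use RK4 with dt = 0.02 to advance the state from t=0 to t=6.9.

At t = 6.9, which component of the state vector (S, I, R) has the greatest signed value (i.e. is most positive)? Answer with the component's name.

t=0.000: state=(0.985, 0.015, 0.000)
step 1 (dt=0.02): k1=(-0.042, 0.028, 0.014), k2=(-0.043, 0.029, 0.014), k3=(-0.043, 0.029, 0.014), k4=(-0.044, 0.029, 0.014); state += dt/6·(k1+2k2+2k3+k4)
t=0.020: state=(0.984, 0.016, 0.000)
t=0.040: state=(0.983, 0.016, 0.001)
t=0.060: state=(0.982, 0.017, 0.001)
continuing one RK4 step at a time; state shown every 25 steps (Δt=0.5):
t=0.500: state=(0.951, 0.038, 0.011)
t=1.000: state=(0.874, 0.088, 0.039)
t=1.500: state=(0.728, 0.174, 0.097)
t=2.000: state=(0.530, 0.270, 0.200)
t=2.500: state=(0.346, 0.317, 0.337)
t=3.000: state=(0.222, 0.298, 0.480)
t=3.500: state=(0.151, 0.244, 0.605)
t=4.000: state=(0.111, 0.186, 0.703)
t=4.500: state=(0.089, 0.135, 0.776)
t=5.000: state=(0.075, 0.096, 0.829)
t=5.500: state=(0.067, 0.067, 0.866)
t=6.000: state=(0.062, 0.047, 0.891)
t=6.500: state=(0.059, 0.032, 0.909)
t=6.900: state=(0.057, 0.024, 0.919)
compare at T: S=0.057, I=0.024, R=0.919

largest component: R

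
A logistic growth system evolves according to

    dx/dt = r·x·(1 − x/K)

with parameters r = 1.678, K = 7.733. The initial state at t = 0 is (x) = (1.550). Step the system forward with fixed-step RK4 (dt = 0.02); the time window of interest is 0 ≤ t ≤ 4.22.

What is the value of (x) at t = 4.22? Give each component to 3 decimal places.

(x) = (7.707)

t=0.000: state=(1.550)
step 1 (dt=0.02): k1=(2.080), k2=(2.100), k3=(2.101), k4=(2.121); state += dt/6·(k1+2k2+2k3+k4)
t=0.020: state=(1.592)
t=0.040: state=(1.635)
t=0.060: state=(1.679)
continuing one RK4 step at a time; state shown every 10 steps (Δt=0.2):
t=0.200: state=(2.008)
t=0.400: state=(2.545)
t=0.600: state=(3.147)
t=0.800: state=(3.787)
t=1.000: state=(4.432)
t=1.200: state=(5.046)
t=1.400: state=(5.601)
t=1.600: state=(6.078)
t=1.800: state=(6.473)
t=2.000: state=(6.789)
t=2.200: state=(7.033)
t=2.400: state=(7.220)
t=2.600: state=(7.359)
t=2.800: state=(7.462)
t=3.000: state=(7.537)
t=3.200: state=(7.592)
t=3.400: state=(7.632)
t=3.600: state=(7.660)
t=3.800: state=(7.681)
t=4.000: state=(7.696)
t=4.200: state=(7.706)
t=4.220: state=(7.707)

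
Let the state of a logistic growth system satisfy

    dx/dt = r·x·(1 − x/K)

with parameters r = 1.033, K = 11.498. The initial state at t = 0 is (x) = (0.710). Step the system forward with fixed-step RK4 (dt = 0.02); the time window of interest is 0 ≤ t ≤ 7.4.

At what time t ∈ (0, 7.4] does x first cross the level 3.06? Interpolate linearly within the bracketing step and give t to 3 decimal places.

t = 1.652

t=0.000: state=(0.710)
step 1 (dt=0.02): k1=(0.688), k2=(0.694), k3=(0.694), k4=(0.701); state += dt/6·(k1+2k2+2k3+k4)
t=0.020: state=(0.724)
t=0.040: state=(0.738)
t=0.060: state=(0.752)
continuing one RK4 step at a time; state shown every 25 steps (Δt=0.5):
t=0.500: state=(1.142)
t=1.000: state=(1.794)
t=1.500: state=(2.720)
t=1.640: state=(3.032)
next step: t=1.660: state=(3.078) — x has crossed 3.06
linear interpolation between t=1.640 (3.03207) and t=1.660 (3.07842) → t≈1.652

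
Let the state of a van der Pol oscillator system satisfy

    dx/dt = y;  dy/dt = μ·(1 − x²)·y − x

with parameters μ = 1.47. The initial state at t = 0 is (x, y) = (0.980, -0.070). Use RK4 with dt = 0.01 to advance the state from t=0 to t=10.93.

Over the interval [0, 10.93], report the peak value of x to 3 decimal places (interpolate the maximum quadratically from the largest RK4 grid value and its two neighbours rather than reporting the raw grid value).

t=0.000: state=(0.980, -0.070)
step 1 (dt=0.01): k1=(-0.070, -0.984), k2=(-0.075, -0.984), k3=(-0.075, -0.984), k4=(-0.080, -0.984); state += dt/6·(k1+2k2+2k3+k4)
t=0.010: state=(0.979, -0.080)
t=0.020: state=(0.978, -0.090)
t=0.030: state=(0.977, -0.100)
continuing one RK4 step at a time; state shown every 50 steps (Δt=0.5):
t=0.500: state=(0.821, -0.574)
t=1.000: state=(0.371, -1.303)
t=1.500: state=(-0.590, -2.562)
t=2.000: state=(-1.716, -1.237)
t=2.500: state=(-1.877, 0.219)
t=3.000: state=(-1.684, 0.498)
t=3.500: state=(-1.391, 0.681)
t=4.000: state=(-0.977, 1.026)
t=4.500: state=(-0.273, 1.946)
t=5.000: state=(1.083, 3.133)
t=5.500: state=(1.988, 0.405)
t=6.000: state=(1.934, -0.364)
t=6.500: state=(1.710, -0.514)
t=7.000: state=(1.417, -0.673)
t=7.500: state=(1.011, -0.996)
t=8.000: state=(0.335, -1.856)
t=8.500: state=(-0.981, -3.179)
t=9.000: state=(-1.974, -0.533)
t=9.500: state=(-1.946, 0.348)
t=10.000: state=(-1.727, 0.506)
t=10.500: state=(-1.439, 0.659)
t=10.930: state=(-1.109, 0.904)
largest grid value and its neighbours: x(5.630)=2.01399, x(5.640)=2.01418, x(5.650)=2.01416
parabola through these three points peaks at t≈5.644 with x≈2.01419

max x = 2.014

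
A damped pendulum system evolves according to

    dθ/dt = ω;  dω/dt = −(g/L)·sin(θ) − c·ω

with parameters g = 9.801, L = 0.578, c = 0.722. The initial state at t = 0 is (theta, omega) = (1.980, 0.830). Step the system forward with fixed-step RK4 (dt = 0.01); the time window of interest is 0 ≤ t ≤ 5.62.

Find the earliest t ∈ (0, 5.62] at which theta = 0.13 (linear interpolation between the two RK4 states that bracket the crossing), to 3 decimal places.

t = 0.573

t=0.000: state=(1.980, 0.830)
step 1 (dt=0.01): k1=(0.830, -16.156), k2=(0.749, -16.070), k3=(0.750, -16.073), k4=(0.669, -15.989); state += dt/6·(k1+2k2+2k3+k4)
t=0.010: state=(1.987, 0.669)
t=0.020: state=(1.993, 0.510)
t=0.030: state=(1.998, 0.353)
continuing one RK4 step at a time; state shown every 20 steps (Δt=0.2):
t=0.200: state=(1.838, -2.203)
t=0.400: state=(1.110, -4.988)
t=0.570: state=(0.147, -5.954)
next step: t=0.580: state=(0.087, -5.930) — theta has crossed 0.13
linear interpolation between t=0.570 (0.14685) and t=0.580 (0.08742) → t≈0.573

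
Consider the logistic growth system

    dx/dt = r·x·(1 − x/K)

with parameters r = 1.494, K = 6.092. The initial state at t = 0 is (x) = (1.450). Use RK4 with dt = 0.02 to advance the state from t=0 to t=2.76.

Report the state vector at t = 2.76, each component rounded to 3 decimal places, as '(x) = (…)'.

(x) = (5.792)

t=0.000: state=(1.450)
step 1 (dt=0.02): k1=(1.651), k2=(1.664), k3=(1.664), k4=(1.676); state += dt/6·(k1+2k2+2k3+k4)
t=0.020: state=(1.483)
t=0.040: state=(1.517)
t=0.060: state=(1.551)
continuing one RK4 step at a time; state shown every 5 steps (Δt=0.1):
t=0.100: state=(1.621)
t=0.200: state=(1.805)
t=0.300: state=(2.001)
t=0.400: state=(2.206)
t=0.500: state=(2.421)
t=0.600: state=(2.641)
t=0.700: state=(2.867)
t=0.800: state=(3.094)
t=0.900: state=(3.321)
t=1.000: state=(3.545)
t=1.100: state=(3.763)
t=1.200: state=(3.974)
t=1.300: state=(4.175)
t=1.400: state=(4.366)
t=1.500: state=(4.545)
t=1.600: state=(4.711)
t=1.700: state=(4.864)
t=1.800: state=(5.004)
t=1.900: state=(5.131)
t=2.000: state=(5.246)
t=2.100: state=(5.349)
t=2.200: state=(5.441)
t=2.300: state=(5.523)
t=2.400: state=(5.595)
t=2.500: state=(5.659)
t=2.600: state=(5.716)
t=2.700: state=(5.765)
t=2.760: state=(5.792)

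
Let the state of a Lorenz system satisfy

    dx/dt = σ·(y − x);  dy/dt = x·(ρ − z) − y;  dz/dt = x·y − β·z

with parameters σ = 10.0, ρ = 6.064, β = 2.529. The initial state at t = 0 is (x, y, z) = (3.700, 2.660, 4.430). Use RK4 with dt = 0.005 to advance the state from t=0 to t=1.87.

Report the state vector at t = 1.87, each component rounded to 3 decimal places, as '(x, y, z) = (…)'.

t=0.000: state=(3.700, 2.660, 4.430)
step 1 (dt=0.005): k1=(-10.400, 3.386, -1.361), k2=(-10.055, 3.347, -1.391), k3=(-10.065, 3.349, -1.389), k4=(-9.729, 3.312, -1.417); state += dt/6·(k1+2k2+2k3+k4)
t=0.005: state=(3.650, 2.677, 4.423)
t=0.010: state=(3.603, 2.693, 4.416)
t=0.015: state=(3.559, 2.709, 4.408)
continuing one RK4 step at a time; state shown every 20 steps (Δt=0.1):
t=0.100: state=(3.154, 2.953, 4.272)
t=0.200: state=(3.125, 3.221, 4.169)
t=0.300: state=(3.286, 3.492, 4.188)
t=0.400: state=(3.511, 3.744, 4.342)
t=0.500: state=(3.733, 3.937, 4.607)
t=0.600: state=(3.904, 4.034, 4.930)
t=0.700: state=(3.985, 4.016, 5.238)
t=0.800: state=(3.966, 3.900, 5.462)
t=0.900: state=(3.863, 3.731, 5.562)
t=1.000: state=(3.715, 3.558, 5.537)
t=1.100: state=(3.563, 3.420, 5.418)
t=1.200: state=(3.439, 3.337, 5.249)
t=1.300: state=(3.363, 3.313, 5.072)
t=1.400: state=(3.338, 3.339, 4.921)
t=1.500: state=(3.361, 3.403, 4.818)
t=1.600: state=(3.419, 3.490, 4.773)
t=1.700: state=(3.498, 3.582, 4.788)
t=1.800: state=(3.581, 3.661, 4.852)
t=1.870: state=(3.633, 3.701, 4.918)

(x, y, z) = (3.633, 3.701, 4.918)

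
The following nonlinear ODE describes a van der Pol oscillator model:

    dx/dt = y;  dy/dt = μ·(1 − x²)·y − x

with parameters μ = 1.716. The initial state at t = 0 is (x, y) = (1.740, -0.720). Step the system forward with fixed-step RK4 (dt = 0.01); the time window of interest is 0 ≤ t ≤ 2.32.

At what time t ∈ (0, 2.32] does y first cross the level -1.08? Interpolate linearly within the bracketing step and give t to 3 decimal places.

t = 1.118

t=0.000: state=(1.740, -0.720)
step 1 (dt=0.01): k1=(-0.720, 0.765), k2=(-0.716, 0.740), k3=(-0.716, 0.741), k4=(-0.713, 0.716); state += dt/6·(k1+2k2+2k3+k4)
t=0.010: state=(1.733, -0.713)
t=0.020: state=(1.726, -0.706)
t=0.030: state=(1.719, -0.699)
continuing one RK4 step at a time; state shown every 10 steps (Δt=0.1):
t=0.100: state=(1.671, -0.665)
t=0.200: state=(1.606, -0.640)
t=0.300: state=(1.542, -0.636)
t=0.400: state=(1.478, -0.646)
t=0.500: state=(1.413, -0.668)
t=0.600: state=(1.344, -0.701)
t=0.700: state=(1.272, -0.743)
t=0.800: state=(1.195, -0.798)
t=0.900: state=(1.112, -0.866)
t=1.000: state=(1.022, -0.951)
t=1.100: state=(0.921, -1.058)
t=1.110: state=(0.911, -1.070)
next step: t=1.120: state=(0.900, -1.082) — y has crossed -1.08
linear interpolation between t=1.110 (-1.06992) and t=1.120 (-1.08230) → t≈1.118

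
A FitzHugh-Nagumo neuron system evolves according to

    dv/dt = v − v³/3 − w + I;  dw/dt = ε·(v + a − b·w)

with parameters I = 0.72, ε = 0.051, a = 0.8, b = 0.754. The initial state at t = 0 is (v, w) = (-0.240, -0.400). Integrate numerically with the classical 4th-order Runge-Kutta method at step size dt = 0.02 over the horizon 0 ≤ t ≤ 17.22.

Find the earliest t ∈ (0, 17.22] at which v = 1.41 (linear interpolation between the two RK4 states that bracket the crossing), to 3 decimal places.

t = 1.171

t=0.000: state=(-0.240, -0.400)
step 1 (dt=0.02): k1=(0.885, 0.044), k2=(0.893, 0.044), k3=(0.893, 0.044), k4=(0.901, 0.045); state += dt/6·(k1+2k2+2k3+k4)
t=0.020: state=(-0.222, -0.399)
t=0.040: state=(-0.204, -0.398)
t=0.060: state=(-0.185, -0.397)
continuing one RK4 step at a time; state shown every 50 steps (Δt=1):
t=1.000: state=(1.135, -0.326)
t=1.160: state=(1.394, -0.307)
next step: t=1.180: state=(1.424, -0.305) — v has crossed 1.41
linear interpolation between t=1.160 (1.39384) and t=1.180 (1.42390) → t≈1.171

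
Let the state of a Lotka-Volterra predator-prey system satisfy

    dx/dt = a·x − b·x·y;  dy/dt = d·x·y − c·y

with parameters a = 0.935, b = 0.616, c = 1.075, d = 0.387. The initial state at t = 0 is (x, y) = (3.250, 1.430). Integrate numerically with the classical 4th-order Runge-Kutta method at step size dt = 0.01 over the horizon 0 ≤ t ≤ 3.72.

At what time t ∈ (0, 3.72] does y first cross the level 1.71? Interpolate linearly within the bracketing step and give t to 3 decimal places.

t = 0.990

t=0.000: state=(3.250, 1.430)
step 1 (dt=0.01): k1=(0.176, 0.261), k2=(0.173, 0.262), k3=(0.173, 0.262), k4=(0.171, 0.263); state += dt/6·(k1+2k2+2k3+k4)
t=0.010: state=(3.252, 1.433)
t=0.020: state=(3.253, 1.435)
t=0.030: state=(3.255, 1.438)
continuing one RK4 step at a time; state shown every 20 steps (Δt=0.2):
t=0.200: state=(3.274, 1.485)
t=0.400: state=(3.276, 1.543)
t=0.600: state=(3.254, 1.603)
t=0.800: state=(3.208, 1.660)
t=0.980: state=(3.150, 1.708)
next step: t=0.990: state=(3.146, 1.710) — y has crossed 1.71
linear interpolation between t=0.980 (1.70761) and t=0.990 (1.71006) → t≈0.990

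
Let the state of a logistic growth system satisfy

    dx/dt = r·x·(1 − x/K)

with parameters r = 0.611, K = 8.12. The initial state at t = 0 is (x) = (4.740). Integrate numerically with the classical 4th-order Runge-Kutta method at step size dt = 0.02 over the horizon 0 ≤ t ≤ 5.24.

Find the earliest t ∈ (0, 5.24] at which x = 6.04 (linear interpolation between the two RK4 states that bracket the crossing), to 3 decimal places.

t=0.000: state=(4.740)
step 1 (dt=0.02): k1=(1.206), k2=(1.204), k3=(1.204), k4=(1.203); state += dt/6·(k1+2k2+2k3+k4)
t=0.020: state=(4.764)
t=0.040: state=(4.788)
t=0.060: state=(4.812)
continuing one RK4 step at a time; state shown every 10 steps (Δt=0.2):
t=0.200: state=(4.978)
t=0.400: state=(5.210)
t=0.600: state=(5.434)
t=0.800: state=(5.649)
t=1.000: state=(5.854)
t=1.180: state=(6.029)
next step: t=1.200: state=(6.048) — x has crossed 6.04
linear interpolation between t=1.180 (6.02931) and t=1.200 (6.04823) → t≈1.191

t = 1.191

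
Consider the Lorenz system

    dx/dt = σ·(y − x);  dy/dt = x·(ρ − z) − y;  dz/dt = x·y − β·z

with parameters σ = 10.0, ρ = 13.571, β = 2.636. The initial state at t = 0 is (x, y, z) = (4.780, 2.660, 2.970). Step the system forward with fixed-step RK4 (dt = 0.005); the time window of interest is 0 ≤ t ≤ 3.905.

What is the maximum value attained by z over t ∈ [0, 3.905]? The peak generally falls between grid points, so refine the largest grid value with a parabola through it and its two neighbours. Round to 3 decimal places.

max z = 19.220

t=0.000: state=(4.780, 2.660, 2.970)
step 1 (dt=0.005): k1=(-21.200, 48.013, 4.886), k2=(-19.470, 47.273, 5.280), k3=(-19.531, 47.316, 5.281), k4=(-17.858, 46.617, 5.664); state += dt/6·(k1+2k2+2k3+k4)
t=0.005: state=(4.682, 2.897, 2.996)
t=0.010: state=(4.601, 3.126, 3.027)
t=0.015: state=(4.535, 3.351, 3.060)
continuing one RK4 step at a time; state shown every 40 steps (Δt=0.2):
t=0.200: state=(7.567, 10.565, 8.185)
t=0.400: state=(8.960, 6.064, 19.210)
t=0.600: state=(2.851, 1.092, 13.692)
t=0.800: state=(1.627, 1.775, 8.467)
t=1.000: state=(2.884, 4.042, 5.976)
t=1.200: state=(6.550, 8.916, 8.516)
t=1.400: state=(8.747, 7.464, 17.171)
t=1.600: state=(4.225, 2.396, 14.442)
t=1.800: state=(2.739, 2.859, 9.688)
t=2.000: state=(4.160, 5.437, 7.877)
t=2.200: state=(7.356, 8.808, 11.591)
t=2.400: state=(7.262, 5.682, 16.214)
t=2.600: state=(4.151, 3.215, 12.975)
t=2.800: state=(3.804, 4.278, 9.753)
t=3.000: state=(5.677, 6.939, 9.949)
t=3.200: state=(7.472, 7.523, 14.105)
t=3.400: state=(5.766, 4.538, 14.550)
t=3.600: state=(4.273, 4.115, 11.611)
t=3.800: state=(4.966, 5.725, 10.283)
t=3.905: state=(5.876, 6.790, 10.940)
largest grid value and its neighbours: z(0.400)=19.21007, z(0.405)=19.22001, z(0.410)=19.21332
parabola through these three points peaks at t≈0.405 with z≈19.22009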